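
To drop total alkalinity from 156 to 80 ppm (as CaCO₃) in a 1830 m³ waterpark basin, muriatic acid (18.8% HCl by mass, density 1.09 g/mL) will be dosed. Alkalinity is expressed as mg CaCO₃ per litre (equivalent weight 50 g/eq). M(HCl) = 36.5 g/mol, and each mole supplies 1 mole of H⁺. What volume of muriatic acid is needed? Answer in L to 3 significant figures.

Volume: 1830 m³ = 1,830,000 L.
Alkalinity to neutralize: (156 − 80) = 76 mg/L as CaCO₃ × 1,830,000 L = 139,100 g as CaCO₃.
Equivalents of H⁺ required: 139,100 ÷ 50 g/eq = 2782 eq = 2782 mol HCl.
Mass of HCl: 2782 × 36.5 = 101,500 g.
Mass of 18.8% solution: 101,500 / 0.188 = 540,000 g.
Volume: 540,000 g ÷ 1.09 g/mL = 495,500 mL.

495 L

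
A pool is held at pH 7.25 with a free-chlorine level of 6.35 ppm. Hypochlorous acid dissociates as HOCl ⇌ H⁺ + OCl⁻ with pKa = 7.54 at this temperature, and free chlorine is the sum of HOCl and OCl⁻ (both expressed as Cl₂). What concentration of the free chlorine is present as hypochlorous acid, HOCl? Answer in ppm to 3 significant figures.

4.20 ppm

[OCl⁻]/[HOCl] = 10^(pH − pKa) = 10^(7.25 − 7.54) = 10^-0.29 = 0.5129.
Fraction as HOCl = 1 / (1 + 0.5129) = 0.661.
HOCl = 0.661 × 6.35 ppm = 4.197 ppm.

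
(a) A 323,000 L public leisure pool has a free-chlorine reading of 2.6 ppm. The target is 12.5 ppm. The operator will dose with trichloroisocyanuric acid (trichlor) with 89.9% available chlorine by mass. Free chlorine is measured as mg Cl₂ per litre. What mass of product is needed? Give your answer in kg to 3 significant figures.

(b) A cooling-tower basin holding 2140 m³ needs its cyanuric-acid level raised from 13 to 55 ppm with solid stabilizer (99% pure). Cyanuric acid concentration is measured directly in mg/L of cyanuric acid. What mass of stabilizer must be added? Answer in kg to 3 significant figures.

(a) Chlorine deficit: 12.5 − 2.6 = 9.9 ppm = 9.9 mg/L as Cl₂.
(a) Cl₂ equivalent needed: 9.9 mg/L × 323,000 L = 3,198,000 mg = 3198 g.
(a) Product at 89.9% available chlorine: 3198 / 0.899 = 3557 g.

(b) Volume: 2140 m³ = 2,140,000 L.
(b) CYA to add: (55 − 13) = 42 mg/L × 2,140,000 L = 89,880 g cyanuric acid.
(b) At 99% purity: 89,880 / 0.99 = 90,790 g product.

(a) 3.56 kg; (b) 90.8 kg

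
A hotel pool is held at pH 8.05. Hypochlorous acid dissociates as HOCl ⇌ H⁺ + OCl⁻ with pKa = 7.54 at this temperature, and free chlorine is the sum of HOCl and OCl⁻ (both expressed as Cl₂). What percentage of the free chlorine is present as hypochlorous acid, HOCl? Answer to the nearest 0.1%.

23.6%

[OCl⁻]/[HOCl] = 10^(pH − pKa) = 10^(8.05 − 7.54) = 10^0.51 = 3.236.
Fraction as HOCl = 1 / (1 + 3.236) = 0.2361.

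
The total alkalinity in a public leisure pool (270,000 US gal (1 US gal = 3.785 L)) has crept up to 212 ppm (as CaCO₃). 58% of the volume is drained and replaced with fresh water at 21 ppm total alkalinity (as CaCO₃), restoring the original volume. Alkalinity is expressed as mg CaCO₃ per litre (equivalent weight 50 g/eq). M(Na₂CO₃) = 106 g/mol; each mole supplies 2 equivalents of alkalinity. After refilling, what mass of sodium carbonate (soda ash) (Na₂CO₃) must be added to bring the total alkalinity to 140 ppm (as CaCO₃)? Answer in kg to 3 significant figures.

42.0 kg

Volume: 270,000 US gal × 3.785 L/gal = 1,021,950 L.
After draining 58% and refilling: 212 × 0.42 + 21 × 0.58 = 101.22 ppm.
Deficit to target: 140 − 101.22 = 38.78 mg/L.
As CaCO₃: 38.78 mg/L × 1,021,950 L = 39,630 g; ÷ 50 g/eq ÷ 2 = 396.3 mol Na₂CO₃.
Mass: 396.3 × 106 = 42,010 g.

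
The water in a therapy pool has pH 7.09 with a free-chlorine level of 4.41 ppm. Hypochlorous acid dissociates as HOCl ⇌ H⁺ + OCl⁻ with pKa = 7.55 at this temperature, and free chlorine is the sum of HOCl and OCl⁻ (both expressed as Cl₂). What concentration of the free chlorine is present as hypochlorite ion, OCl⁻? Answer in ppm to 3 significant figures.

[OCl⁻]/[HOCl] = 10^(pH − pKa) = 10^(7.09 − 7.55) = 10^-0.46 = 0.3467.
Fraction as HOCl = 1 / (1 + 0.3467) = 0.7425.
OCl⁻ = (1 − 0.7425) × 4.41 ppm = 1.135 ppm.

1.14 ppm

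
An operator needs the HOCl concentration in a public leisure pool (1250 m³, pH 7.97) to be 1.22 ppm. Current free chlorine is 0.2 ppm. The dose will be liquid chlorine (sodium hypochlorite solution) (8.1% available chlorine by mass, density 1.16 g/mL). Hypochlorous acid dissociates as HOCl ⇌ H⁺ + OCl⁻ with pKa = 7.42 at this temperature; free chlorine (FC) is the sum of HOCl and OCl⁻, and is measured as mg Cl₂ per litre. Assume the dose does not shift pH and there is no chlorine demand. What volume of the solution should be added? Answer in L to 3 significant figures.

71.2 L

Volume: 1250 m³ = 1,250,000 L.
[OCl⁻]/[HOCl] = 10^(pH − pKa) = 10^(7.97 − 7.42) = 3.548; fraction as HOCl = 1/(1 + 3.548) = 0.2199.
Free chlorine required for 1.22 ppm HOCl: 1.22 / 0.2199 = 5.549 ppm.
FC to add: 5.549 − 0.2 = 5.349 mg/L as Cl₂.
Cl₂ equivalent: 5.349 mg/L × 1,250,000 L = 6686 g.
Product at 8.1% available Cl: 6686 / 0.081 = 82,540 g.
Volume: 82,540 g ÷ 1.16 g/mL = 71,160 mL.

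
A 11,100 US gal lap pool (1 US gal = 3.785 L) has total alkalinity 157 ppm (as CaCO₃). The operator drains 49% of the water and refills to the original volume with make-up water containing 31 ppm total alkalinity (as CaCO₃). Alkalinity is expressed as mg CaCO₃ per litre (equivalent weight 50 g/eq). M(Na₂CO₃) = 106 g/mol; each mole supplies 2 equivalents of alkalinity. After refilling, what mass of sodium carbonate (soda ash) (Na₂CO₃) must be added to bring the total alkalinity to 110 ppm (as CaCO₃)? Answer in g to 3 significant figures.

Volume: 11,100 US gal × 3.785 L/gal = 42,014 L.
After draining 49% and refilling: 157 × 0.51 + 31 × 0.49 = 95.26 ppm.
Deficit to target: 110 − 95.26 = 14.74 mg/L.
As CaCO₃: 14.74 mg/L × 42,014 L = 619.3 g; ÷ 50 g/eq ÷ 2 = 6.193 mol Na₂CO₃.
Mass: 6.193 × 106 = 656.4 g.

656 g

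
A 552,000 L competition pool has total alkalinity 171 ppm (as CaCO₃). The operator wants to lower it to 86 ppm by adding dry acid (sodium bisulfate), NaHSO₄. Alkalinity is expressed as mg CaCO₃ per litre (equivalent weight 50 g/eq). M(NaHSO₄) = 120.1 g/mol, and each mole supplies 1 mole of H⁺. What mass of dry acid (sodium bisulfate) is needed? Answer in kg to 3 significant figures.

Alkalinity to neutralize: (171 − 86) = 85 mg/L as CaCO₃ × 552,000 L = 46,920 g as CaCO₃.
Equivalents of H⁺ required: 46,920 ÷ 50 g/eq = 938.4 eq = 938.4 mol NaHSO₄.
Mass of NaHSO₄: 938.4 × 120.1 = 112,700 g.

113 kg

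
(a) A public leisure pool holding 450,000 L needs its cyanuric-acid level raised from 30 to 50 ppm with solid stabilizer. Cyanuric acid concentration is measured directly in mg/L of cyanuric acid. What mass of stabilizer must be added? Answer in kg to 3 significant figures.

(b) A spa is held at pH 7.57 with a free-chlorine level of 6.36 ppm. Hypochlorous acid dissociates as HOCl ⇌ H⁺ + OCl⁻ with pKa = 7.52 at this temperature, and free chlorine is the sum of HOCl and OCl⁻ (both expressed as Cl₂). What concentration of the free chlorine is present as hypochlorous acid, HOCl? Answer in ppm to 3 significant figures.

(a) CYA to add: (50 − 30) = 20 mg/L × 450,000 L = 9000 g cyanuric acid.

(b) [OCl⁻]/[HOCl] = 10^(pH − pKa) = 10^(7.57 − 7.52) = 10^0.05 = 1.122.
(b) Fraction as HOCl = 1 / (1 + 1.122) = 0.4712.
(b) HOCl = 0.4712 × 6.36 ppm = 2.997 ppm.

(a) 9.00 kg; (b) 3.00 ppm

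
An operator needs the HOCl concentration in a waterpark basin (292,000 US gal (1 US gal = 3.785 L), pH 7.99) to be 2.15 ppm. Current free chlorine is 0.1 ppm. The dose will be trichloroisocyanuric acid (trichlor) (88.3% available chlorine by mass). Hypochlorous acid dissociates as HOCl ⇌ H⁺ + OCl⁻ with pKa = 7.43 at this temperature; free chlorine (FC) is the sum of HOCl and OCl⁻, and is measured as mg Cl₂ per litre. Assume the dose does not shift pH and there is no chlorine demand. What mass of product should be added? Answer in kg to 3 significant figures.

12.3 kg

Volume: 292,000 US gal × 3.785 L/gal = 1,105,220 L.
[OCl⁻]/[HOCl] = 10^(pH − pKa) = 10^(7.99 − 7.43) = 3.631; fraction as HOCl = 1/(1 + 3.631) = 0.2159.
Free chlorine required for 2.15 ppm HOCl: 2.15 / 0.2159 = 9.956 ppm.
FC to add: 9.956 − 0.1 = 9.856 mg/L as Cl₂.
Cl₂ equivalent: 9.856 mg/L × 1,105,220 L = 10,890 g.
Product at 88.3% available Cl: 10,890 / 0.883 = 12,340 g.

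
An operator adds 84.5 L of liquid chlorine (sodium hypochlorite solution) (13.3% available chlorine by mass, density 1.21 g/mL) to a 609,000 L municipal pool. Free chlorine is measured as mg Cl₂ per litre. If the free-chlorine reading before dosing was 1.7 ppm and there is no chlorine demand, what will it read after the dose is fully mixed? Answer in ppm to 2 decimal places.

Mass of solution: 84.5 L × 1000 mL/L × 1.21 g/mL = 102,200 g.
Available chlorine delivered: 102,200 g × 0.133 = 13,600 g as Cl₂.
Concentration rise: 13,600 g / 609,000 L = 22.33 mg/L = 22.33 ppm.
Final FC: 1.7 + 22.33 = 24.03 ppm.

24.03 ppm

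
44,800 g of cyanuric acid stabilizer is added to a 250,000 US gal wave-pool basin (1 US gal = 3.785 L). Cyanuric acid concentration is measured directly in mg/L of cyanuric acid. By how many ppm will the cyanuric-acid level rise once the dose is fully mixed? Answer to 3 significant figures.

Volume: 250,000 US gal × 3.785 L/gal = 946,250 L.
Rise: 44,800 g / 946,250 L × 1000 = 47.34 mg/L.

47.3 ppm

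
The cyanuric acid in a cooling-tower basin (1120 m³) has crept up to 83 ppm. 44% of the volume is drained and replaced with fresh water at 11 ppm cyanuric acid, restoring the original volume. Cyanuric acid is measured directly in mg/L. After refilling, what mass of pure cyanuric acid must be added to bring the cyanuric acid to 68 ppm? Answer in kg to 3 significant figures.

Volume: 1120 m³ = 1,120,000 L.
After draining 44% and refilling: 83 × 0.56 + 11 × 0.44 = 51.32 ppm.
Deficit to target: 68 − 51.32 = 16.68 mg/L.
Mass: 16.68 mg/L × 1,120,000 L = 18,680 g cyanuric acid.

18.7 kg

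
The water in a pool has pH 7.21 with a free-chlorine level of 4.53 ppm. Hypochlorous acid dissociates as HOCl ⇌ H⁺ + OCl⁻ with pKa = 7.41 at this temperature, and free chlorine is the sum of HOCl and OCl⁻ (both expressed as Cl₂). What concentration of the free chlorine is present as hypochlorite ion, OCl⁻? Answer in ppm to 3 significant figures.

[OCl⁻]/[HOCl] = 10^(pH − pKa) = 10^(7.21 − 7.41) = 10^-0.20 = 0.631.
Fraction as HOCl = 1 / (1 + 0.631) = 0.6131.
OCl⁻ = (1 − 0.6131) × 4.53 ppm = 1.752 ppm.

1.75 ppm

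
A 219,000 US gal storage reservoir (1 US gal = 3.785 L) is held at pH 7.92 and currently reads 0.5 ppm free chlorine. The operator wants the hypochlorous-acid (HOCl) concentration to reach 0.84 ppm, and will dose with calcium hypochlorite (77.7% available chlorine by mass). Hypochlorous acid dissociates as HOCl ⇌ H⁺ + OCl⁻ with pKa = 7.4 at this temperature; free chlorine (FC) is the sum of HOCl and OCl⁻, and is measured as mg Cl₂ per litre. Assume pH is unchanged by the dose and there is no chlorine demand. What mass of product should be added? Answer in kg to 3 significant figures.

3.33 kg

Volume: 219,000 US gal × 3.785 L/gal = 828,915 L.
[OCl⁻]/[HOCl] = 10^(pH − pKa) = 10^(7.92 − 7.4) = 3.311; fraction as HOCl = 1/(1 + 3.311) = 0.2319.
Free chlorine required for 0.84 ppm HOCl: 0.84 / 0.2319 = 3.622 ppm.
FC to add: 3.622 − 0.5 = 3.122 mg/L as Cl₂.
Cl₂ equivalent: 3.122 mg/L × 828,915 L = 2587 g.
Product at 77.7% available Cl: 2587 / 0.777 = 3330 g.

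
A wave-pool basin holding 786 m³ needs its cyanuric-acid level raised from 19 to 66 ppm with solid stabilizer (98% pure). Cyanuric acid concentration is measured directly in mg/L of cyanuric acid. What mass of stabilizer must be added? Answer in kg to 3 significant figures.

Volume: 786 m³ = 786,000 L.
CYA to add: (66 − 19) = 47 mg/L × 786,000 L = 36,940 g cyanuric acid.
At 98% purity: 36,940 / 0.98 = 37,700 g product.

37.7 kg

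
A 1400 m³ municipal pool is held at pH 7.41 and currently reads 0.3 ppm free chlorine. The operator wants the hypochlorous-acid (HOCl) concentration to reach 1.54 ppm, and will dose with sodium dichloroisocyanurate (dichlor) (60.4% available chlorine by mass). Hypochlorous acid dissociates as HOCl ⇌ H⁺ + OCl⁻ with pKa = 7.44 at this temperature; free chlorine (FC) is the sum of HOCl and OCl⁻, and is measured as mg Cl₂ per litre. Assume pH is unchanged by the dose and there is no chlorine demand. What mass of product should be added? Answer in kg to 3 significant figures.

6.21 kg

Volume: 1400 m³ = 1,400,000 L.
[OCl⁻]/[HOCl] = 10^(pH − pKa) = 10^(7.41 − 7.44) = 0.9333; fraction as HOCl = 1/(1 + 0.9333) = 0.5173.
Free chlorine required for 1.54 ppm HOCl: 1.54 / 0.5173 = 2.977 ppm.
FC to add: 2.977 − 0.3 = 2.677 mg/L as Cl₂.
Cl₂ equivalent: 2.677 mg/L × 1,400,000 L = 3748 g.
Product at 60.4% available Cl: 3748 / 0.604 = 6205 g.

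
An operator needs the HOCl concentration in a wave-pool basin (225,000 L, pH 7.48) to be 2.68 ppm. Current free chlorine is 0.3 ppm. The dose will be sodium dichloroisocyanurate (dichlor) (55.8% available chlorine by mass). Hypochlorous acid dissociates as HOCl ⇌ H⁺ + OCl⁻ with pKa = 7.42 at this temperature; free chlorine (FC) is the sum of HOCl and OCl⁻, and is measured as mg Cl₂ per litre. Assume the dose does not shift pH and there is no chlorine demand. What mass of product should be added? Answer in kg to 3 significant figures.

2.20 kg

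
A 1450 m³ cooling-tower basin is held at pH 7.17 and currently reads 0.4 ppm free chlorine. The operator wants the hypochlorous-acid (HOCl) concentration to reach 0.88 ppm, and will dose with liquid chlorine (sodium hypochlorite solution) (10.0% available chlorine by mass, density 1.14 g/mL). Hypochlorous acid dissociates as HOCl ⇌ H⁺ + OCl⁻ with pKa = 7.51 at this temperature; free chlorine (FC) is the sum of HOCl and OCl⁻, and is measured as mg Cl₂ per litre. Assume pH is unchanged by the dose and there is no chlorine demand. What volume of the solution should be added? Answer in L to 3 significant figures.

Volume: 1450 m³ = 1,450,000 L.
[OCl⁻]/[HOCl] = 10^(pH − pKa) = 10^(7.17 − 7.51) = 0.4571; fraction as HOCl = 1/(1 + 0.4571) = 0.6863.
Free chlorine required for 0.88 ppm HOCl: 0.88 / 0.6863 = 1.282 ppm.
FC to add: 1.282 − 0.4 = 0.8822 mg/L as Cl₂.
Cl₂ equivalent: 0.8822 mg/L × 1,450,000 L = 1279 g.
Product at 10.0% available Cl: 1279 / 0.1 = 12,790 g.
Volume: 12,790 g ÷ 1.14 g/mL = 11,220 mL.

11.2 L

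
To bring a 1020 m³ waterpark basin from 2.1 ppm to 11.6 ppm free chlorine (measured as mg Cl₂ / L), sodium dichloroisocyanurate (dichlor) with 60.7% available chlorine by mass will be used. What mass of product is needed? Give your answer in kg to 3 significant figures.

16.0 kg

Volume: 1020 m³ = 1,020,000 L.
Chlorine deficit: 11.6 − 2.1 = 9.5 ppm = 9.5 mg/L as Cl₂.
Cl₂ equivalent needed: 9.5 mg/L × 1,020,000 L = 9,690,000 mg = 9690 g.
Product at 60.7% available chlorine: 9690 / 0.607 = 15,960 g.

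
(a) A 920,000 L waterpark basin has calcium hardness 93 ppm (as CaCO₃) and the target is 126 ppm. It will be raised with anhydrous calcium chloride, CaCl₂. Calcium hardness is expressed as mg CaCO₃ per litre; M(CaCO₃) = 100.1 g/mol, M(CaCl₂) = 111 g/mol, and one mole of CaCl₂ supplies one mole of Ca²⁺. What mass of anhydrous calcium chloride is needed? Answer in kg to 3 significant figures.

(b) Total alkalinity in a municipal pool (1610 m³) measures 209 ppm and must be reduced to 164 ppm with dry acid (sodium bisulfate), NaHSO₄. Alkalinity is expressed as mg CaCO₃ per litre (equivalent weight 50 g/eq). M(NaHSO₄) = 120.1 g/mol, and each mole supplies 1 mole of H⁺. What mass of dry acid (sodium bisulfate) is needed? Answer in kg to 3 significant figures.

(a) Hardness to add: (126 − 93) = 33 mg/L as CaCO₃ × 920,000 L = 30,360 g as CaCO₃.
(a) Moles of Ca²⁺ (1 mol Ca²⁺ ≡ 1 mol CaCO₃): 30,360 / 100.1 g/mol = 303.3 mol.
(a) Mass of CaCl₂: 303.3 × 111 = 33,670 g.

(b) Volume: 1610 m³ = 1,610,000 L.
(b) Alkalinity to neutralize: (209 − 164) = 45 mg/L as CaCO₃ × 1,610,000 L = 72,450 g as CaCO₃.
(b) Equivalents of H⁺ required: 72,450 ÷ 50 g/eq = 1449 eq = 1449 mol NaHSO₄.
(b) Mass of NaHSO₄: 1449 × 120.1 = 174,000 g.

(a) 33.7 kg; (b) 174 kg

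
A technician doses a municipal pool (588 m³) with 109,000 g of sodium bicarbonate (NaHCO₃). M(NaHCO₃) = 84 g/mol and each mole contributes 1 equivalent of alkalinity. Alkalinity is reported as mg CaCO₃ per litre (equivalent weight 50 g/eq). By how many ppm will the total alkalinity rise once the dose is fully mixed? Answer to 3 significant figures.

110 ppm

Volume: 588 m³ = 588,000 L.
Moles of NaHCO₃: 109,000 g ÷ 84 g/mol = 1298 mol → 1298 eq of alkalinity.
As CaCO₃: 1298 eq × 50 g/eq = 64,880 g.
Rise: 64,880 g / 588,000 L × 1000 = 110.3 mg/L.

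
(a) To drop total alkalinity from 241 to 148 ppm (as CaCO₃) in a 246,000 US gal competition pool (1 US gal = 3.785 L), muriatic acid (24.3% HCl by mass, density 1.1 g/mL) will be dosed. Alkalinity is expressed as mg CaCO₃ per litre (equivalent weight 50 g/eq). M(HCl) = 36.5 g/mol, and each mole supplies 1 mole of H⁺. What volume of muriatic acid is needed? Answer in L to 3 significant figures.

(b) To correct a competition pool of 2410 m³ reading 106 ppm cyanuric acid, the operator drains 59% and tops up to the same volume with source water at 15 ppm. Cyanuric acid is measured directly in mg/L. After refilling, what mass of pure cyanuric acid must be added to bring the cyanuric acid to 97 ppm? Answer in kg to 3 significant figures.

(a) 236 L; (b) 108 kg

(a) Volume: 246,000 US gal × 3.785 L/gal = 931,110 L.
(a) Alkalinity to neutralize: (241 − 148) = 93 mg/L as CaCO₃ × 931,110 L = 86,590 g as CaCO₃.
(a) Equivalents of H⁺ required: 86,590 ÷ 50 g/eq = 1732 eq = 1732 mol HCl.
(a) Mass of HCl: 1732 × 36.5 = 63,210 g.
(a) Mass of 24.3% solution: 63,210 / 0.243 = 260,100 g.
(a) Volume: 260,100 g ÷ 1.1 g/mL = 236,500 mL.

(b) Volume: 2410 m³ = 2,410,000 L.
(b) After draining 59% and refilling: 106 × 0.41 + 15 × 0.59 = 52.31 ppm.
(b) Deficit to target: 97 − 52.31 = 44.69 mg/L.
(b) Mass: 44.69 mg/L × 2,410,000 L = 107,700 g cyanuric acid.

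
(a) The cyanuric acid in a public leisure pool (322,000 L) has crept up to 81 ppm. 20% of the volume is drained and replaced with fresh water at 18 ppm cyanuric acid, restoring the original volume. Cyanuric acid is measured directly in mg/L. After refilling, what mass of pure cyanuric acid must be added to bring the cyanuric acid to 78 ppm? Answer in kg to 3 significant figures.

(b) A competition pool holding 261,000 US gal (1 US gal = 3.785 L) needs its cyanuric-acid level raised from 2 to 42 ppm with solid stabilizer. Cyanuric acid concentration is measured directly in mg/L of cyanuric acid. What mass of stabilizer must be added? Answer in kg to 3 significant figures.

(a) 3.09 kg; (b) 39.5 kg

(a) After draining 20% and refilling: 81 × 0.80 + 18 × 0.20 = 68.4 ppm.
(a) Deficit to target: 78 − 68.4 = 9.6 mg/L.
(a) Mass: 9.6 mg/L × 322,000 L = 3091 g cyanuric acid.

(b) Volume: 261,000 US gal × 3.785 L/gal = 987,885 L.
(b) CYA to add: (42 − 2) = 40 mg/L × 987,885 L = 39,520 g cyanuric acid.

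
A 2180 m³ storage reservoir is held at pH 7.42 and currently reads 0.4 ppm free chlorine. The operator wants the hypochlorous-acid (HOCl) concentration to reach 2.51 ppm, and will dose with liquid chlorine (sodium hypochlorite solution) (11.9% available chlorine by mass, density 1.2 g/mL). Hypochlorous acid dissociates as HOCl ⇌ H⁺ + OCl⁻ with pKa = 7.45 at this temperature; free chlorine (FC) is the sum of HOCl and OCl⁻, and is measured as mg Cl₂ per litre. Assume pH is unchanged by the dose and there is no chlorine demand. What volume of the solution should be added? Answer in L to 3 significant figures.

68.0 L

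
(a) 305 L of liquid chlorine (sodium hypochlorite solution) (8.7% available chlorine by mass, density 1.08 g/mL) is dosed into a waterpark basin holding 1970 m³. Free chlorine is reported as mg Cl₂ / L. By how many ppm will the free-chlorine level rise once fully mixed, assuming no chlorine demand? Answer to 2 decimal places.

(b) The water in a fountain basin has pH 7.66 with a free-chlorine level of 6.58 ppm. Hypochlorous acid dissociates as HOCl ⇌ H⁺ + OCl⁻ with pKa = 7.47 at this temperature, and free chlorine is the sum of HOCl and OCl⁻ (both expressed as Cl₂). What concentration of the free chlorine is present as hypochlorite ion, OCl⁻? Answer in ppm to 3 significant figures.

(a) 14.55 ppm; (b) 4.00 ppm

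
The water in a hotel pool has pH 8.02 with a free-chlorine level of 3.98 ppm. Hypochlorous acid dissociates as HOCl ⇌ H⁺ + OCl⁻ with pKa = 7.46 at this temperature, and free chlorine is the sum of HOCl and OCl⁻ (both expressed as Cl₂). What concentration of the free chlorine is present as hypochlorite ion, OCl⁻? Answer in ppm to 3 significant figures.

3.12 ppm

[OCl⁻]/[HOCl] = 10^(pH − pKa) = 10^(8.02 − 7.46) = 10^0.56 = 3.631.
Fraction as HOCl = 1 / (1 + 3.631) = 0.2159.
OCl⁻ = (1 − 0.2159) × 3.98 ppm = 3.121 ppm.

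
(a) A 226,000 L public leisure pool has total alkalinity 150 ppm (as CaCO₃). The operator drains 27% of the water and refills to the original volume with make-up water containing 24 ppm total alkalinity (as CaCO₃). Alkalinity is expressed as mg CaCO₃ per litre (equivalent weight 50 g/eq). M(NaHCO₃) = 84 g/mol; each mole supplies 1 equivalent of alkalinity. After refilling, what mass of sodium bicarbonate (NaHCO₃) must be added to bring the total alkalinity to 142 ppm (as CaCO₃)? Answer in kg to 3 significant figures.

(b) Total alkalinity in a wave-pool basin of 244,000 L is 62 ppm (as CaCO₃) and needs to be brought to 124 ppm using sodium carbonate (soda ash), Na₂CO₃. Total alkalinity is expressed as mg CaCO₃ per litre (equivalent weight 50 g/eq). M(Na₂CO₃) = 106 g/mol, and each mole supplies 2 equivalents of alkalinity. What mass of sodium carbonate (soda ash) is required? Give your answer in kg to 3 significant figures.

(a) After draining 27% and refilling: 150 × 0.73 + 24 × 0.27 = 115.98 ppm.
(a) Deficit to target: 142 − 115.98 = 26.02 mg/L.
(a) As CaCO₃: 26.02 mg/L × 226,000 L = 5881 g; ÷ 50 g/eq ÷ 1 = 117.6 mol NaHCO₃.
(a) Mass: 117.6 × 84 = 9879 g.

(b) Alkalinity to add: (124 − 62) = 62 mg/L as CaCO₃ × 244,000 L = 15,130 g as CaCO₃.
(b) Equivalents: 15,130 g ÷ 50 g/eq = 302.6 eq.
(b) Each mole of Na₂CO₃ supplies 2 eq, so 302.6 / 2 = 151.3 mol.
(b) Mass: 151.3 mol × 106 g/mol = 16,040 g.

(a) 9.88 kg; (b) 16.0 kg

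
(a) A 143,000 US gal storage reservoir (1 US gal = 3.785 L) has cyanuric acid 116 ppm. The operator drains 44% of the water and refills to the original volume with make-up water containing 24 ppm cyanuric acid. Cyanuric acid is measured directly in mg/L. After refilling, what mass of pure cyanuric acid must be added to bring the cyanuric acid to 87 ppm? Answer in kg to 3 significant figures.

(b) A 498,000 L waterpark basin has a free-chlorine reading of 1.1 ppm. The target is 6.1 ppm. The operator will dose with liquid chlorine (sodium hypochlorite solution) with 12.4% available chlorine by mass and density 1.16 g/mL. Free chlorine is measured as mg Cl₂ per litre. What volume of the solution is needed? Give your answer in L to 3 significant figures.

(a) 6.21 kg; (b) 17.3 L

(a) Volume: 143,000 US gal × 3.785 L/gal = 541,255 L.
(a) After draining 44% and refilling: 116 × 0.56 + 24 × 0.44 = 75.52 ppm.
(a) Deficit to target: 87 − 75.52 = 11.48 mg/L.
(a) Mass: 11.48 mg/L × 541,255 L = 6214 g cyanuric acid.

(b) Chlorine deficit: 6.1 − 1.1 = 5 ppm = 5 mg/L as Cl₂.
(b) Cl₂ equivalent needed: 5 mg/L × 498,000 L = 2,490,000 mg = 2490 g.
(b) Product at 12.4% available chlorine: 2490 / 0.124 = 20,080 g.
(b) Volume at density 1.16 g/mL: 20,080 g ÷ 1.16 g/mL = 17,310 mL.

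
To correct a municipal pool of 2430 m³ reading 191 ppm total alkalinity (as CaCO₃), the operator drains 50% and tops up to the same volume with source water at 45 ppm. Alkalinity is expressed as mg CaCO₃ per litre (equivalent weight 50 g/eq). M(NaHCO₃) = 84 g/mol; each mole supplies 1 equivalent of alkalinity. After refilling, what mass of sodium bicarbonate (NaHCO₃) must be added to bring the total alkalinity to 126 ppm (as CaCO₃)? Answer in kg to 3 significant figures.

32.7 kg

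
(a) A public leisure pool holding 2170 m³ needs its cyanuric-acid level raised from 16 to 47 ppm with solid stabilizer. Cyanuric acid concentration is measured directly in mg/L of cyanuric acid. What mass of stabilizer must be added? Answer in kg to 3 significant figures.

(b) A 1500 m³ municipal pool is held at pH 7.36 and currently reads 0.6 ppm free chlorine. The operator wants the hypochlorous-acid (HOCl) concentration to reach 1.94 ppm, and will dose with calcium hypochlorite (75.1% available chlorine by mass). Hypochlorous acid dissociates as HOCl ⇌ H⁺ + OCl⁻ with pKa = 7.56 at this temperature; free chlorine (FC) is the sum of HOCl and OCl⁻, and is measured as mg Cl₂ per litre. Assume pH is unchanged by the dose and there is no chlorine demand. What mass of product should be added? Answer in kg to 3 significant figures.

(a) 67.3 kg; (b) 5.12 kg

(a) Volume: 2170 m³ = 2,170,000 L.
(a) CYA to add: (47 − 16) = 31 mg/L × 2,170,000 L = 67,270 g cyanuric acid.

(b) Volume: 1500 m³ = 1,500,000 L.
(b) [OCl⁻]/[HOCl] = 10^(pH − pKa) = 10^(7.36 − 7.56) = 0.631; fraction as HOCl = 1/(1 + 0.631) = 0.6131.
(b) Free chlorine required for 1.94 ppm HOCl: 1.94 / 0.6131 = 3.164 ppm.
(b) FC to add: 3.164 − 0.6 = 2.564 mg/L as Cl₂.
(b) Cl₂ equivalent: 2.564 mg/L × 1,500,000 L = 3846 g.
(b) Product at 75.1% available Cl: 3846 / 0.751 = 5121 g.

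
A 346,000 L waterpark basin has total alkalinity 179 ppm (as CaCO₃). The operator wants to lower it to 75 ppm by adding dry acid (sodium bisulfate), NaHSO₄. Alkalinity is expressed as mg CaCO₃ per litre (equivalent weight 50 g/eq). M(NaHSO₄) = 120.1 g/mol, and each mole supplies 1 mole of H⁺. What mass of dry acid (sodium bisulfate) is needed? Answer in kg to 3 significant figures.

86.4 kg

Alkalinity to neutralize: (179 − 75) = 104 mg/L as CaCO₃ × 346,000 L = 35,980 g as CaCO₃.
Equivalents of H⁺ required: 35,980 ÷ 50 g/eq = 719.7 eq = 719.7 mol NaHSO₄.
Mass of NaHSO₄: 719.7 × 120.1 = 86,430 g.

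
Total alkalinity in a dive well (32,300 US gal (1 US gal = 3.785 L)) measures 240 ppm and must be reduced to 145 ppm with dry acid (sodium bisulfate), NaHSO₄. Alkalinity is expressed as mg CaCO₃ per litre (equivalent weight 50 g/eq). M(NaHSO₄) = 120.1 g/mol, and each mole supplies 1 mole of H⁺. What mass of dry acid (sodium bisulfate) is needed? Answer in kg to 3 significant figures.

27.9 kg

Volume: 32,300 US gal × 3.785 L/gal = 122,256 L.
Alkalinity to neutralize: (240 − 145) = 95 mg/L as CaCO₃ × 122,256 L = 11,610 g as CaCO₃.
Equivalents of H⁺ required: 11,610 ÷ 50 g/eq = 232.3 eq = 232.3 mol NaHSO₄.
Mass of NaHSO₄: 232.3 × 120.1 = 27,900 g.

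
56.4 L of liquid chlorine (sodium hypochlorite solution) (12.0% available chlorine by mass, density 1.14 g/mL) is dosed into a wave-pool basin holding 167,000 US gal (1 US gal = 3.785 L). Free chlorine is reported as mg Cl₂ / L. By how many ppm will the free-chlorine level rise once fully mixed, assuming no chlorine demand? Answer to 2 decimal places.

12.21 ppm

Volume: 167,000 US gal × 3.785 L/gal = 632,095 L.
Mass of solution: 56.4 L × 1000 mL/L × 1.14 g/mL = 64,300 g.
Available chlorine delivered: 64,300 g × 0.12 = 7716 g as Cl₂.
Concentration rise: 7716 g / 632,095 L = 12.21 mg/L = 12.21 ppm.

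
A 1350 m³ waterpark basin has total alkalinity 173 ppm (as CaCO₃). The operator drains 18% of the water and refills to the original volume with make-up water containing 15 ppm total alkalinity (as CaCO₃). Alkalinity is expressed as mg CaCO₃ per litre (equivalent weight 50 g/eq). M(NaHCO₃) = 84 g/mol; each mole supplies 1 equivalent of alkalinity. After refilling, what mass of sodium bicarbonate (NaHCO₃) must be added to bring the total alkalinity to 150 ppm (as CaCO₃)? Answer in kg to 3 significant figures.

12.3 kg

Volume: 1350 m³ = 1,350,000 L.
After draining 18% and refilling: 173 × 0.82 + 15 × 0.18 = 144.56 ppm.
Deficit to target: 150 − 144.56 = 5.44 mg/L.
As CaCO₃: 5.44 mg/L × 1,350,000 L = 7344 g; ÷ 50 g/eq ÷ 1 = 146.9 mol NaHCO₃.
Mass: 146.9 × 84 = 12,340 g.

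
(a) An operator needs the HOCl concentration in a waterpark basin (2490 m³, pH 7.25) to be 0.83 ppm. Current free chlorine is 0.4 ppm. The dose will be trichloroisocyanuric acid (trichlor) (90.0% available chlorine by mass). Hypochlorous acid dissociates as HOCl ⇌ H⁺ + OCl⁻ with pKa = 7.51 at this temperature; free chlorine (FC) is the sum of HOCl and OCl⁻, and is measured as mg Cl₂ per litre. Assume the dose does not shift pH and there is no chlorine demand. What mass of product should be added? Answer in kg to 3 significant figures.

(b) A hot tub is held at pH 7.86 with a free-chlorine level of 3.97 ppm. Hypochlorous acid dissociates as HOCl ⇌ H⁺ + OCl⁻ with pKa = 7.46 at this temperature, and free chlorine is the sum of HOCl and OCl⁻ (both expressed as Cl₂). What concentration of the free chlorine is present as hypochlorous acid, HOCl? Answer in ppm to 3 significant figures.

(a) Volume: 2490 m³ = 2,490,000 L.
(a) [OCl⁻]/[HOCl] = 10^(pH − pKa) = 10^(7.25 − 7.51) = 0.5495; fraction as HOCl = 1/(1 + 0.5495) = 0.6454.
(a) Free chlorine required for 0.83 ppm HOCl: 0.83 / 0.6454 = 1.286 ppm.
(a) FC to add: 1.286 − 0.4 = 0.8861 mg/L as Cl₂.
(a) Cl₂ equivalent: 0.8861 mg/L × 2,490,000 L = 2206 g.
(a) Product at 90.0% available Cl: 2206 / 0.9 = 2452 g.

(b) [OCl⁻]/[HOCl] = 10^(pH − pKa) = 10^(7.86 − 7.46) = 10^0.40 = 2.512.
(b) Fraction as HOCl = 1 / (1 + 2.512) = 0.2847.
(b) HOCl = 0.2847 × 3.97 ppm = 1.13 ppm.

(a) 2.45 kg; (b) 1.13 ppm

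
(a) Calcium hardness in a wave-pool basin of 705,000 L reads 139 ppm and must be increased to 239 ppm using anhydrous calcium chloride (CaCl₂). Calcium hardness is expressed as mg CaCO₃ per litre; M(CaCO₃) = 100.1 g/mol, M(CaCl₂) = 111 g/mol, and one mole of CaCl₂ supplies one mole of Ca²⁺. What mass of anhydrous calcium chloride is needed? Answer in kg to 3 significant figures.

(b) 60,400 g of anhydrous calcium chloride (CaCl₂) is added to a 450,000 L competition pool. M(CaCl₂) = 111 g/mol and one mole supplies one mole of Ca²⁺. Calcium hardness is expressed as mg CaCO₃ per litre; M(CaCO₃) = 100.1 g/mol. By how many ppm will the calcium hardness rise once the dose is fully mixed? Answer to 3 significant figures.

(a) 78.2 kg; (b) 121 ppm

(a) Hardness to add: (239 − 139) = 100 mg/L as CaCO₃ × 705,000 L = 70,500 g as CaCO₃.
(a) Moles of Ca²⁺ (1 mol Ca²⁺ ≡ 1 mol CaCO₃): 70,500 / 100.1 g/mol = 704.3 mol.
(a) Mass of CaCl₂: 704.3 × 111 = 78,180 g.

(b) Moles of Ca²⁺: 60,400 g ÷ 111 g/mol = 544.1 mol.
(b) As CaCO₃: 544.1 mol × 100.1 g/mol = 54,470 g.
(b) Rise: 54,470 g / 450,000 L × 1000 = 121 mg/L.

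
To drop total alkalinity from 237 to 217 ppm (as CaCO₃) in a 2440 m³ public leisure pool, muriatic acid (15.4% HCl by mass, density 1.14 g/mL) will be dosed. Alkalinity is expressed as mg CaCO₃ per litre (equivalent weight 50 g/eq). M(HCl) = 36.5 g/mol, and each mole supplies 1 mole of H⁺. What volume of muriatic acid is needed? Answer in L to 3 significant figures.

203 L

Volume: 2440 m³ = 2,440,000 L.
Alkalinity to neutralize: (237 − 217) = 20 mg/L as CaCO₃ × 2,440,000 L = 48,800 g as CaCO₃.
Equivalents of H⁺ required: 48,800 ÷ 50 g/eq = 976 eq = 976 mol HCl.
Mass of HCl: 976 × 36.5 = 35,620 g.
Mass of 15.4% solution: 35,620 / 0.154 = 231,300 g.
Volume: 231,300 g ÷ 1.14 g/mL = 202,900 mL.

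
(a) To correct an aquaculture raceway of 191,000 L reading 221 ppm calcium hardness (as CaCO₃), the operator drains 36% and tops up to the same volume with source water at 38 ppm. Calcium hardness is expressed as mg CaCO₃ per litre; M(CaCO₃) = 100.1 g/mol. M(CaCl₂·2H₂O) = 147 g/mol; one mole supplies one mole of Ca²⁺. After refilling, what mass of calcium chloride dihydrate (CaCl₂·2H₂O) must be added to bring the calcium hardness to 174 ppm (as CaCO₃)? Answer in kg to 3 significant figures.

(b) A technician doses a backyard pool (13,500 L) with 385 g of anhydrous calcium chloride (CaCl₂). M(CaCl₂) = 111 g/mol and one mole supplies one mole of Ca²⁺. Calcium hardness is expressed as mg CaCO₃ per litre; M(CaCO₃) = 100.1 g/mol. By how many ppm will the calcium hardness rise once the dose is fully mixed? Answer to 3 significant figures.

(a) 5.30 kg; (b) 25.7 ppm

(a) After draining 36% and refilling: 221 × 0.64 + 38 × 0.36 = 155.12 ppm.
(a) Deficit to target: 174 − 155.12 = 18.88 mg/L.
(a) As CaCO₃: 18.88 mg/L × 191,000 L = 3606 g; ÷ 100.1 = 36.02 mol Ca²⁺.
(a) Mass: 36.02 × 147 = 5296 g.

(b) Moles of Ca²⁺: 385 g ÷ 111 g/mol = 3.468 mol.
(b) As CaCO₃: 3.468 mol × 100.1 g/mol = 347.2 g.
(b) Rise: 347.2 g / 13,500 L × 1000 = 25.72 mg/L.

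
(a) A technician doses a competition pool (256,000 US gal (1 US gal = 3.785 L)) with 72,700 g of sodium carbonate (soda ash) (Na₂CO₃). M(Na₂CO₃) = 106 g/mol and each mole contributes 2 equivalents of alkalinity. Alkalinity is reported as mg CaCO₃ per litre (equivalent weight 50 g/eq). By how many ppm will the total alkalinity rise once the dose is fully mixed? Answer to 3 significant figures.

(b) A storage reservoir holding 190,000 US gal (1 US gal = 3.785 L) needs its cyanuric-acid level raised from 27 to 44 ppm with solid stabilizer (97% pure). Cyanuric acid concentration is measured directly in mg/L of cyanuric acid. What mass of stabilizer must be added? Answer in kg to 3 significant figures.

(a) 70.8 ppm; (b) 12.6 kg

(a) Volume: 256,000 US gal × 3.785 L/gal = 968,960 L.
(a) Moles of Na₂CO₃: 72,700 g ÷ 106 g/mol = 685.8 mol → 1372 eq of alkalinity.
(a) As CaCO₃: 1372 eq × 50 g/eq = 68,580 g.
(a) Rise: 68,580 g / 968,960 L × 1000 = 70.78 mg/L.

(b) Volume: 190,000 US gal × 3.785 L/gal = 719,150 L.
(b) CYA to add: (44 − 27) = 17 mg/L × 719,150 L = 12,230 g cyanuric acid.
(b) At 97% purity: 12,230 / 0.97 = 12,600 g product.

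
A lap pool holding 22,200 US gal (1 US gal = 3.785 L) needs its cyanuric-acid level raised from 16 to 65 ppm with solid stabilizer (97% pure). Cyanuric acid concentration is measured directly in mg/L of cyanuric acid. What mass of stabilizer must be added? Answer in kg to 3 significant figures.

4.24 kg

Volume: 22,200 US gal × 3.785 L/gal = 84,027 L.
CYA to add: (65 − 16) = 49 mg/L × 84,027 L = 4117 g cyanuric acid.
At 97% purity: 4117 / 0.97 = 4245 g product.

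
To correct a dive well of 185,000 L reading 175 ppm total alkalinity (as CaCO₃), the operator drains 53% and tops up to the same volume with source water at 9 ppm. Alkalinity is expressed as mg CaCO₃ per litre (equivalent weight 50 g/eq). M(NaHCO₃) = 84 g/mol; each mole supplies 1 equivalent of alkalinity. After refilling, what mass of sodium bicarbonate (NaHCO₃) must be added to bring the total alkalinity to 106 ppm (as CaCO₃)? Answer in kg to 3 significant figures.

5.90 kg

After draining 53% and refilling: 175 × 0.47 + 9 × 0.53 = 87.02 ppm.
Deficit to target: 106 − 87.02 = 18.98 mg/L.
As CaCO₃: 18.98 mg/L × 185,000 L = 3511 g; ÷ 50 g/eq ÷ 1 = 70.23 mol NaHCO₃.
Mass: 70.23 × 84 = 5899 g.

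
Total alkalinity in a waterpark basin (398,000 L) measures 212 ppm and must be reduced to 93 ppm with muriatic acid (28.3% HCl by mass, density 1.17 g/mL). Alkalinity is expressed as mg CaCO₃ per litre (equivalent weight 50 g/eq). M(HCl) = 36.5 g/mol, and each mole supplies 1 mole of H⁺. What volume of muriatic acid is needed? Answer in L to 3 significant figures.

Alkalinity to neutralize: (212 − 93) = 119 mg/L as CaCO₃ × 398,000 L = 47,360 g as CaCO₃.
Equivalents of H⁺ required: 47,360 ÷ 50 g/eq = 947.2 eq = 947.2 mol HCl.
Mass of HCl: 947.2 × 36.5 = 34,570 g.
Mass of 28.3% solution: 34,570 / 0.283 = 122,200 g.
Volume: 122,200 g ÷ 1.17 g/mL = 104,400 mL.

104 L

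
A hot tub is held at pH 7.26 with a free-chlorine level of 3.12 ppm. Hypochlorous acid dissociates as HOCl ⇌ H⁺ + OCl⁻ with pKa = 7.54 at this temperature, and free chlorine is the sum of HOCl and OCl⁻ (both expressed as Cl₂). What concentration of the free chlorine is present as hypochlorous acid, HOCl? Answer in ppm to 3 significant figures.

[OCl⁻]/[HOCl] = 10^(pH − pKa) = 10^(7.26 − 7.54) = 10^-0.28 = 0.5248.
Fraction as HOCl = 1 / (1 + 0.5248) = 0.6558.
HOCl = 0.6558 × 3.12 ppm = 2.046 ppm.

2.05 ppm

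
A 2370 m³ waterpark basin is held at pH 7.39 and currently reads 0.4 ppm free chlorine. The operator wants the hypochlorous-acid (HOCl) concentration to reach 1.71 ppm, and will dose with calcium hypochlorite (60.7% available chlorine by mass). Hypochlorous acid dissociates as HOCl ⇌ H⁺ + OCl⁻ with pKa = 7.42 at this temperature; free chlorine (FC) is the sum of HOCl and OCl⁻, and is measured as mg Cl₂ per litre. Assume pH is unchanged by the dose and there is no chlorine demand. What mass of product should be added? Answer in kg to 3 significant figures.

11.3 kg

Volume: 2370 m³ = 2,370,000 L.
[OCl⁻]/[HOCl] = 10^(pH − pKa) = 10^(7.39 − 7.42) = 0.9333; fraction as HOCl = 1/(1 + 0.9333) = 0.5173.
Free chlorine required for 1.71 ppm HOCl: 1.71 / 0.5173 = 3.306 ppm.
FC to add: 3.306 − 0.4 = 2.906 mg/L as Cl₂.
Cl₂ equivalent: 2.906 mg/L × 2,370,000 L = 6887 g.
Product at 60.7% available Cl: 6887 / 0.607 = 11,350 g.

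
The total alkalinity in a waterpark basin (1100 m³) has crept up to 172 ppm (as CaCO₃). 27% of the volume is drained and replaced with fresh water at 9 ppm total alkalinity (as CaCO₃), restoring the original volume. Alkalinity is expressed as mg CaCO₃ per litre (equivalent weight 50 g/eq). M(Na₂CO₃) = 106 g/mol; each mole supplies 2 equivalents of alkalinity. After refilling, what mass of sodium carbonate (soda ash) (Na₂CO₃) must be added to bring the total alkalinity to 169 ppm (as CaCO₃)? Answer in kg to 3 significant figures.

Volume: 1100 m³ = 1,100,000 L.
After draining 27% and refilling: 172 × 0.73 + 9 × 0.27 = 127.99 ppm.
Deficit to target: 169 − 127.99 = 41.01 mg/L.
As CaCO₃: 41.01 mg/L × 1,100,000 L = 45,110 g; ÷ 50 g/eq ÷ 2 = 451.1 mol Na₂CO₃.
Mass: 451.1 × 106 = 47,820 g.

47.8 kg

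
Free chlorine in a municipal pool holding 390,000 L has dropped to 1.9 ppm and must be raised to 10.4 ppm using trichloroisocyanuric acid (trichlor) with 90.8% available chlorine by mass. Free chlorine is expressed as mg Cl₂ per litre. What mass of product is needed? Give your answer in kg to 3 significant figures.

Chlorine deficit: 10.4 − 1.9 = 8.5 ppm = 8.5 mg/L as Cl₂.
Cl₂ equivalent needed: 8.5 mg/L × 390,000 L = 3,315,000 mg = 3315 g.
Product at 90.8% available chlorine: 3315 / 0.908 = 3651 g.

3.65 kg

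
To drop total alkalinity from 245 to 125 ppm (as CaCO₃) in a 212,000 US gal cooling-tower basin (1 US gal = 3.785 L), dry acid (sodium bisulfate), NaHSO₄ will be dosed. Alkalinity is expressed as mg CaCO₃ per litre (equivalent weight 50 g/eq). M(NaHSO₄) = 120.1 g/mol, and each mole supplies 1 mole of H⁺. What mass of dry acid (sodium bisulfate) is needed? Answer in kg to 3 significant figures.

Volume: 212,000 US gal × 3.785 L/gal = 802,420 L.
Alkalinity to neutralize: (245 − 125) = 120 mg/L as CaCO₃ × 802,420 L = 96,290 g as CaCO₃.
Equivalents of H⁺ required: 96,290 ÷ 50 g/eq = 1926 eq = 1926 mol NaHSO₄.
Mass of NaHSO₄: 1926 × 120.1 = 231,300 g.

231 kg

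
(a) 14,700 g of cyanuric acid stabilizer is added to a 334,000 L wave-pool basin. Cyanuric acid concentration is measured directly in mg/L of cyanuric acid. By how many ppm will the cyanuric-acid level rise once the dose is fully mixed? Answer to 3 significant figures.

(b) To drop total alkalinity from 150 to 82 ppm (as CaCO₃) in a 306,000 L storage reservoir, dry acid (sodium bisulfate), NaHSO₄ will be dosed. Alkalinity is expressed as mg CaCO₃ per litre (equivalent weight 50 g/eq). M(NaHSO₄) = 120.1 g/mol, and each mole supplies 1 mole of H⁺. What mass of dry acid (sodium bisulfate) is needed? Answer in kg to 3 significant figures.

(a) Rise: 14,700 g / 334,000 L × 1000 = 44.01 mg/L.

(b) Alkalinity to neutralize: (150 − 82) = 68 mg/L as CaCO₃ × 306,000 L = 20,810 g as CaCO₃.
(b) Equivalents of H⁺ required: 20,810 ÷ 50 g/eq = 416.2 eq = 416.2 mol NaHSO₄.
(b) Mass of NaHSO₄: 416.2 × 120.1 = 49,980 g.

(a) 44.0 ppm; (b) 50.0 kg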